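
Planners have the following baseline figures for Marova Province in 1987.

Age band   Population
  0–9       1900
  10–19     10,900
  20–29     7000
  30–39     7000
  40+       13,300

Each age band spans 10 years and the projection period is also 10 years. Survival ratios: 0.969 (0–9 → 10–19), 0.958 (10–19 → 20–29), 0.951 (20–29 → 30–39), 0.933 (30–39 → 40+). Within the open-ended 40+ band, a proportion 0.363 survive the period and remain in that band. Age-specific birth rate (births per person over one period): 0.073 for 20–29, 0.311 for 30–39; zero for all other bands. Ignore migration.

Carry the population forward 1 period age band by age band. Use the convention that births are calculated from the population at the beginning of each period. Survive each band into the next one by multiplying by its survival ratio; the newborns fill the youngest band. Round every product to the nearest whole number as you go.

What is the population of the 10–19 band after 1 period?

Period 1:
Births: 7000 * 0.073 = 511 ; 7000 * 0.311 = 2177 → total 2688
10–19: 1900 * 0.969 = 1841
20–29: 10900 * 0.958 = 10442
30–39: 7000 * 0.951 = 6657
40+: 7000 * 0.933 + 13300 * 0.363 = 6531 + 4828 = 11359
Giving 2688 / 1841 / 10442 / 6657 / 11359.

1841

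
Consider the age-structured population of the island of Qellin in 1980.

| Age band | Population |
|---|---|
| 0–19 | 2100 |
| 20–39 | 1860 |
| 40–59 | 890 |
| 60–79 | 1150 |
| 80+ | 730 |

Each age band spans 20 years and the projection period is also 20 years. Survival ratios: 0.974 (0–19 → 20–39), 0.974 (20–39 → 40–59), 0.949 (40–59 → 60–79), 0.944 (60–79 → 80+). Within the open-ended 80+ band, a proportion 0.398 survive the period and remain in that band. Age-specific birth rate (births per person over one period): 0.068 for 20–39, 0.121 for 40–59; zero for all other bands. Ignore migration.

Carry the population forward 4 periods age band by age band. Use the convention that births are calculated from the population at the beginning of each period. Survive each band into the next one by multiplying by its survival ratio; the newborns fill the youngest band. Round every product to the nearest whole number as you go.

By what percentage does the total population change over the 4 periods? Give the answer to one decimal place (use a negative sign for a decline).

Period 1.
Births: 1860 × 0.068 = 126, 890 × 0.121 = 108 → total 234
20–39: 2100 × 0.974 = 2045
40–59: 1860 × 0.974 = 1812
60–79: 890 × 0.949 = 845
80+: 1150 × 0.944 + 730 × 0.398 = 1086 + 291 = 1377
Giving 234 / 2045 / 1812 / 845 / 1377.
Period 2.
Births: 2045 × 0.068 = 139, 1812 × 0.121 = 219 → total 358
20–39: 234 × 0.974 = 228
40–59: 2045 × 0.974 = 1992
60–79: 1812 × 0.949 = 1720
80+: 845 × 0.944 + 1377 × 0.398 = 798 + 548 = 1346
Giving 358 / 228 / 1992 / 1720 / 1346.
Period 3.
Births: 228 × 0.068 = 16, 1992 × 0.121 = 241 → total 257
20–39: 358 × 0.974 = 349
40–59: 228 × 0.974 = 222
60–79: 1992 × 0.949 = 1890
80+: 1720 × 0.944 + 1346 × 0.398 = 1624 + 536 = 2160
Giving 257 / 349 / 222 / 1890 / 2160.
Period 4.
Births: 349 × 0.068 = 24, 222 × 0.121 = 27 → total 51
20–39: 257 × 0.974 = 250
40–59: 349 × 0.974 = 340
60–79: 222 × 0.949 = 211
80+: 1890 × 0.944 + 2160 × 0.398 = 1784 + 860 = 2644
Giving 51 / 250 / 340 / 211 / 2644.
Total: 6730 → 3496; change = -3234; percentage change = -48.1%

-48.1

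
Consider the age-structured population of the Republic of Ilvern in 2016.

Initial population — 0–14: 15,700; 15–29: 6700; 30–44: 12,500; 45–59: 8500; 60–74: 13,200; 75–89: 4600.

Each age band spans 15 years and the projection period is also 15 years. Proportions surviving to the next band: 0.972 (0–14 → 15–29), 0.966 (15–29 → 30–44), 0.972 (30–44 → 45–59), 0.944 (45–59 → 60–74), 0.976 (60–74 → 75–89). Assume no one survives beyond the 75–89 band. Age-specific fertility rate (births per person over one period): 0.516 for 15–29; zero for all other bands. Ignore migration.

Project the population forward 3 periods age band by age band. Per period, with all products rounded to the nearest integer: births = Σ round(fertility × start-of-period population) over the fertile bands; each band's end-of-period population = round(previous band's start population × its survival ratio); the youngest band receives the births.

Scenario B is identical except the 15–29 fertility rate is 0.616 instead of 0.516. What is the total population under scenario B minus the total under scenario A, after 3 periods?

2849

Call the bands 1 to 6, youngest first.
Period 1:
Births: 6700 × 0.516 = 3457
Band 2: 15700 × 0.972 = 15260
Band 3: 6700 × 0.966 = 6472
Band 4: 12500 × 0.972 = 12150
Band 5: 8500 × 0.944 = 8024
Band 6: 13200 × 0.976 = 12883
Population now: 0–14=3457, 15–29=15260, 30–44=6472, 45–59=12150, 60–74=8024, 75–89=12883
Period 2:
Births: 15260 × 0.516 = 7874
Band 2: 3457 × 0.972 = 3360
Band 3: 15260 × 0.966 = 14741
Band 4: 6472 × 0.972 = 6291
Band 5: 12150 × 0.944 = 11470
Band 6: 8024 × 0.976 = 7831
Population now: 0–14=7874, 15–29=3360, 30–44=14741, 45–59=6291, 60–74=11470, 75–89=7831
Period 3:
Births: 3360 × 0.516 = 1734
Band 2: 7874 × 0.972 = 7654
Band 3: 3360 × 0.966 = 3246
Band 4: 14741 × 0.972 = 14328
Band 5: 6291 × 0.944 = 5939
Band 6: 11470 × 0.976 = 11195
Population now: 0–14=1734, 15–29=7654, 30–44=3246, 45–59=14328, 60–74=5939, 75–89=11195
Scenario A total after 3 periods: 44096
Scenario B projection —
Period 1:
Births: 6700 × 0.616 = 4127
Band 2: 15700 × 0.972 = 15260
Band 3: 6700 × 0.966 = 6472
Band 4: 12500 × 0.972 = 12150
Band 5: 8500 × 0.944 = 8024
Band 6: 13200 × 0.976 = 12883
Population now: 0–14=4127, 15–29=15260, 30–44=6472, 45–59=12150, 60–74=8024, 75–89=12883
Period 2:
Births: 15260 × 0.616 = 9400
Band 2: 4127 × 0.972 = 4011
Band 3: 15260 × 0.966 = 14741
Band 4: 6472 × 0.972 = 6291
Band 5: 12150 × 0.944 = 11470
Band 6: 8024 × 0.976 = 7831
Population now: 0–14=9400, 15–29=4011, 30–44=14741, 45–59=6291, 60–74=11470, 75–89=7831
Period 3:
Births: 4011 × 0.616 = 2471
Band 2: 9400 × 0.972 = 9137
Band 3: 4011 × 0.966 = 3875
Band 4: 14741 × 0.972 = 14328
Band 5: 6291 × 0.944 = 5939
Band 6: 11470 × 0.976 = 11195
Population now: 0–14=2471, 15–29=9137, 30–44=3875, 45–59=14328, 60–74=5939, 75–89=11195
Scenario B total after 3 periods: 46945
Difference B − A = 46945 − 44096 = 2849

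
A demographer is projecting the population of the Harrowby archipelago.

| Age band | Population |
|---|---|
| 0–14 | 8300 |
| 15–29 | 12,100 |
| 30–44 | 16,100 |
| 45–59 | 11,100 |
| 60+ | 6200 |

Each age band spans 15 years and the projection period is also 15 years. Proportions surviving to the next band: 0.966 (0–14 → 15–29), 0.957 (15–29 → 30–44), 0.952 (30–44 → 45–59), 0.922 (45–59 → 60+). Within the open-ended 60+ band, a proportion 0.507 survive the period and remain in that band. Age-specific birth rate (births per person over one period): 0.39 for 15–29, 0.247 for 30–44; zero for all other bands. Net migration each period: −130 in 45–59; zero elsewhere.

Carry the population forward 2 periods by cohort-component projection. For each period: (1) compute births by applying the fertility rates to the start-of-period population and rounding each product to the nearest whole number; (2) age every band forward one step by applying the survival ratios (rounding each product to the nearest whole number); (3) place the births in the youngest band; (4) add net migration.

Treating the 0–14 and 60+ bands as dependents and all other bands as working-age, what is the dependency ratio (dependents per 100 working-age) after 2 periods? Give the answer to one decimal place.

Numbering the bands 1..5 from youngest to oldest:
Period 1.
Births: 12100 * 0.39 = 4719 ; 16100 * 0.247 = 3977 → 8696
Band 2: 8300 * 0.966 = 8018
Band 3: 12100 * 0.957 = 11580
Band 4: 16100 * 0.952 = 15327
Band 5: 11100 * 0.922 + 6200 * 0.507 = 10234 + 3143 = 13377
Net migration: Band 4 − 130 → 15197
→ [8696, 8018, 11580, 15197, 13377]
Period 2.
Births: 8018 * 0.39 = 3127 ; 11580 * 0.247 = 2860 → 5987
Band 2: 8696 * 0.966 = 8400
Band 3: 8018 * 0.957 = 7673
Band 4: 11580 * 0.952 = 11024
Band 5: 15197 * 0.922 + 13377 * 0.507 = 14012 + 6782 = 20794
Net migration: Band 4 − 130 → 10894
→ [5987, 8400, 7673, 10894, 20794]
Dependents (band 0–14 + band 60+) = 5987 + 20794 = 26781; working-age = 26967; ratio = 26781/26967 × 100 = 99.3

99.3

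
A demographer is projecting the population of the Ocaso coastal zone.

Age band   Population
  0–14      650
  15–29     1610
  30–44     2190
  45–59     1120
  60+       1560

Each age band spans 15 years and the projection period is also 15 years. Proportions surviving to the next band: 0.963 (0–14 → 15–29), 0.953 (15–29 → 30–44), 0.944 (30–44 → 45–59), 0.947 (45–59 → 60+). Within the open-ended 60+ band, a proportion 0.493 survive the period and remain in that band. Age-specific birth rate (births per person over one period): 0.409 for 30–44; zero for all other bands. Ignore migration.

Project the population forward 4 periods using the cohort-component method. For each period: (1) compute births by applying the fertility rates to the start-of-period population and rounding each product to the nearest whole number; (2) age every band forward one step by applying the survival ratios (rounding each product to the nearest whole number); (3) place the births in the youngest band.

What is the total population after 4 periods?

3828

[period 1]
Births: 2190 × 0.409 = 896
15–29: 650 × 0.963 = 626
30–44: 1610 × 0.953 = 1534
45–59: 2190 × 0.944 = 2067
60+: 1120 × 0.947 + 1560 × 0.493 = 1061 + 769 = 1830
Giving 896 / 626 / 1534 / 2067 / 1830.
[period 2]
Births: 1534 × 0.409 = 627
15–29: 896 × 0.963 = 863
30–44: 626 × 0.953 = 597
45–59: 1534 × 0.944 = 1448
60+: 2067 × 0.947 + 1830 × 0.493 = 1957 + 902 = 2859
Giving 627 / 863 / 597 / 1448 / 2859.
[period 3]
Births: 597 × 0.409 = 244
15–29: 627 × 0.963 = 604
30–44: 863 × 0.953 = 822
45–59: 597 × 0.944 = 564
60+: 1448 × 0.947 + 2859 × 0.493 = 1371 + 1409 = 2780
Giving 244 / 604 / 822 / 564 / 2780.
[period 4]
Births: 822 × 0.409 = 336
15–29: 244 × 0.963 = 235
30–44: 604 × 0.953 = 576
45–59: 822 × 0.944 = 776
60+: 564 × 0.947 + 2780 × 0.493 = 534 + 1371 = 1905
Giving 336 / 235 / 576 / 776 / 1905.
Total after period 4: 336 + 235 + 576 + 776 + 1905 = 3828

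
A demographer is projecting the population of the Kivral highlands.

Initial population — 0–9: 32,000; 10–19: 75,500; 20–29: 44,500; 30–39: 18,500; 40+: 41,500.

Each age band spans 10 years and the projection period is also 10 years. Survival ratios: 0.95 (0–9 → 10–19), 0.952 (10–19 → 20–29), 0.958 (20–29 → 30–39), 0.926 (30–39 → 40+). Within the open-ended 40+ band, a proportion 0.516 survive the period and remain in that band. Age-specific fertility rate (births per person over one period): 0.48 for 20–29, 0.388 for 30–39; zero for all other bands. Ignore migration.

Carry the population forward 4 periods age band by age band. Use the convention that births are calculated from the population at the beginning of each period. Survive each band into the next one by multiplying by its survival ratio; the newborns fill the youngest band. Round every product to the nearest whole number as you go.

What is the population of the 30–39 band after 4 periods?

24726

Period 1.
Births: 44500 * 0.48 = 21360  |  18500 * 0.388 = 7178 → total 28538
10–19: 32000 * 0.95 = 30400
20–29: 75500 * 0.952 = 71876
30–39: 44500 * 0.958 = 42631
40+: 18500 * 0.926 + 41500 * 0.516 = 17131 + 21414 = 38545
Giving 28538 / 30400 / 71876 / 42631 / 38545.
Period 2.
Births: 71876 * 0.48 = 34500  |  42631 * 0.388 = 16541 → total 51041
10–19: 28538 * 0.95 = 27111
20–29: 30400 * 0.952 = 28941
30–39: 71876 * 0.958 = 68857
40+: 42631 * 0.926 + 38545 * 0.516 = 39476 + 19889 = 59365
Giving 51041 / 27111 / 28941 / 68857 / 59365.
Period 3.
Births: 28941 * 0.48 = 13892  |  68857 * 0.388 = 26717 → total 40609
10–19: 51041 * 0.95 = 48489
20–29: 27111 * 0.952 = 25810
30–39: 28941 * 0.958 = 27725
40+: 68857 * 0.926 + 59365 * 0.516 = 63762 + 30632 = 94394
Giving 40609 / 48489 / 25810 / 27725 / 94394.
Period 4.
Births: 25810 * 0.48 = 12389  |  27725 * 0.388 = 10757 → total 23146
10–19: 40609 * 0.95 = 38579
20–29: 48489 * 0.952 = 46162
30–39: 25810 * 0.958 = 24726
40+: 27725 * 0.926 + 94394 * 0.516 = 25673 + 48707 = 74380
Giving 23146 / 38579 / 46162 / 24726 / 74380.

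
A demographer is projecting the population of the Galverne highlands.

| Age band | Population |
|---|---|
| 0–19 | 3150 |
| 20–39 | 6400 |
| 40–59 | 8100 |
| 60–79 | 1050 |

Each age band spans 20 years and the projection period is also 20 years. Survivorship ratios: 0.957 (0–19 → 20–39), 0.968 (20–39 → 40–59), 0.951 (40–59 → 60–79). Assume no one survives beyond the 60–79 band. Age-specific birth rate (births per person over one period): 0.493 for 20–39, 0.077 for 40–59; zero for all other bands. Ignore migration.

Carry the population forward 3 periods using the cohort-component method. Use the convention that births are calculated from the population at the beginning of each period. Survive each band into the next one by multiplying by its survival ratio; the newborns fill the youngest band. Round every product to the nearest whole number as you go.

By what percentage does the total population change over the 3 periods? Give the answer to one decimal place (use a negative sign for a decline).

Numbering the groups 1..4 from youngest to oldest:
[period 1]
Births: 6400 × 0.493 = 3155  |  8100 × 0.077 = 624 ⇒ total 3779
Group 2: 3150 × 0.957 = 3015
Group 3: 6400 × 0.968 = 6195
Group 4: 8100 × 0.951 = 7703
Giving 3779 / 3015 / 6195 / 7703.
[period 2]
Births: 3015 × 0.493 = 1486  |  6195 × 0.077 = 477 ⇒ total 1963
Group 2: 3779 × 0.957 = 3617
Group 3: 3015 × 0.968 = 2919
Group 4: 6195 × 0.951 = 5891
Giving 1963 / 3617 / 2919 / 5891.
[period 3]
Births: 3617 × 0.493 = 1783  |  2919 × 0.077 = 225 ⇒ total 2008
Group 2: 1963 × 0.957 = 1879
Group 3: 3617 × 0.968 = 3501
Group 4: 2919 × 0.951 = 2776
Giving 2008 / 1879 / 3501 / 2776.
Total: 18700 → 10164; change = -8536; percentage change = -45.6%

-45.6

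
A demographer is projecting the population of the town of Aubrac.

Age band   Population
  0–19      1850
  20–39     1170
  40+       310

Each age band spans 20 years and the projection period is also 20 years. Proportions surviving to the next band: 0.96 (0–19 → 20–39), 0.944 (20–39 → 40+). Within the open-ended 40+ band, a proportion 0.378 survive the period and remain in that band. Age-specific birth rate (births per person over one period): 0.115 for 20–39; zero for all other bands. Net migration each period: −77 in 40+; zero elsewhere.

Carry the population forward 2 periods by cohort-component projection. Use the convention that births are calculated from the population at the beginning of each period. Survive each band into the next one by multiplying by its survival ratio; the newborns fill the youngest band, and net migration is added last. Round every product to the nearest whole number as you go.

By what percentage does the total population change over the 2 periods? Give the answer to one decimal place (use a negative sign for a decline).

(Bands numbered youngest = 1 to oldest = 3.)
— Period 1 —
Births: 1170 × 0.115 = 135
Band 2: 1850 × 0.96 = 1776
Band 3: 1170 × 0.944 + 310 × 0.378 = 1104 + 117 = 1221
Net migration: Band 3 − 77 → 1144
End of period: [135, 1776, 1144]
— Period 2 —
Births: 1776 × 0.115 = 204
Band 2: 135 × 0.96 = 130
Band 3: 1776 × 0.944 + 1144 × 0.378 = 1677 + 432 = 2109
Net migration: Band 3 − 77 → 2032
End of period: [204, 130, 2032]
Total: 3330 → 2366; change = -964; percentage change = -28.9%

-28.9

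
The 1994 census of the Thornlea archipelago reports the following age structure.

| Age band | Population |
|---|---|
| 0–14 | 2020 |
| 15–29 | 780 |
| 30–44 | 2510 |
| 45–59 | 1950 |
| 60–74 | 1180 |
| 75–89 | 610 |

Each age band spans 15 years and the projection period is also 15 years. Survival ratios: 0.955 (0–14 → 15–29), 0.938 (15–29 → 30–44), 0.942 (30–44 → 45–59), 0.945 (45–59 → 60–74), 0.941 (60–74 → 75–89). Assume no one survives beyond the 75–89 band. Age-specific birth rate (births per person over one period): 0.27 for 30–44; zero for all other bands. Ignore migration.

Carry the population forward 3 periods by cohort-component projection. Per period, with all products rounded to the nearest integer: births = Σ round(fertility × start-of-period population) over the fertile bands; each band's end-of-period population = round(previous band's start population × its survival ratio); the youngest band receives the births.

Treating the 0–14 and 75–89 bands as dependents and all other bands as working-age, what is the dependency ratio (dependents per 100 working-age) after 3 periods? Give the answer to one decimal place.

Period 1:
Births: 2510 × 0.27 = 678
15–29: 2020 × 0.955 = 1929
30–44: 780 × 0.938 = 732
45–59: 2510 × 0.942 = 2364
60–74: 1950 × 0.945 = 1843
75–89: 1180 × 0.941 = 1110
End of period: [678, 1929, 732, 2364, 1843, 1110]
Period 2:
Births: 732 × 0.27 = 198
15–29: 678 × 0.955 = 647
30–44: 1929 × 0.938 = 1809
45–59: 732 × 0.942 = 690
60–74: 2364 × 0.945 = 2234
75–89: 1843 × 0.941 = 1734
End of period: [198, 647, 1809, 690, 2234, 1734]
Period 3:
Births: 1809 × 0.27 = 488
15–29: 198 × 0.955 = 189
30–44: 647 × 0.938 = 607
45–59: 1809 × 0.942 = 1704
60–74: 690 × 0.945 = 652
75–89: 2234 × 0.941 = 2102
End of period: [488, 189, 607, 1704, 652, 2102]
Dependents (band 0–14 + band 75–89) = 488 + 2102 = 2590; working-age = 3152; ratio = 2590/3152 × 100 = 82.2

82.2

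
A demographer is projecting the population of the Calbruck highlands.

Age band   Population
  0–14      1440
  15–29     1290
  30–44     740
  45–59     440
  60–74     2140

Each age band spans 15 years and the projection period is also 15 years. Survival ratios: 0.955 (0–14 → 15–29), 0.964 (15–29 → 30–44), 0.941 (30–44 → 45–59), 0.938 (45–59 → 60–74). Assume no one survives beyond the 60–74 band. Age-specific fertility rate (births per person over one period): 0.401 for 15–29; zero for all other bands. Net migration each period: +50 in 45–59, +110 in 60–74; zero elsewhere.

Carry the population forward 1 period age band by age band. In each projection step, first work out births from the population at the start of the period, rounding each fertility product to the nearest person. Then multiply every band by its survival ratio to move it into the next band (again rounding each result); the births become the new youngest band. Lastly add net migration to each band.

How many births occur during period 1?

517

(Bands numbered youngest = 1 to oldest = 5.)
Period 1:
Births: 1290 × 0.401 = 517
Band 2: 1440 × 0.955 = 1375
Band 3: 1290 × 0.964 = 1244
Band 4: 740 × 0.941 = 696
Band 5: 440 × 0.938 = 413
Net migration: Band 4 + 50 → 746; Band 5 + 110 → 523
Giving 517 / 1375 / 1244 / 746 / 523.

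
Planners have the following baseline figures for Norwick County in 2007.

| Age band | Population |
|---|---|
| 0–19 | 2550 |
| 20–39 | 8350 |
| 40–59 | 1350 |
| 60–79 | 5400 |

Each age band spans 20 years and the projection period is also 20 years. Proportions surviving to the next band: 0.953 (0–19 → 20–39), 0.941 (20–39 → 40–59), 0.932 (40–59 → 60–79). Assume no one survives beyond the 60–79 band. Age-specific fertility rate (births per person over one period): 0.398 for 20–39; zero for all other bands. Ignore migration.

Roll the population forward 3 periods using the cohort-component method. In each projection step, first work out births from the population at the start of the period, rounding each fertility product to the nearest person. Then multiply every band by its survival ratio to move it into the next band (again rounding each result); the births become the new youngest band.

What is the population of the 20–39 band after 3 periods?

[period 1]
Births: 8350 * 0.398 = 3323
20–39: 2550 * 0.953 = 2430
40–59: 8350 * 0.941 = 7857
60–79: 1350 * 0.932 = 1258
End of period: [3323, 2430, 7857, 1258]
[period 2]
Births: 2430 * 0.398 = 967
20–39: 3323 * 0.953 = 3167
40–59: 2430 * 0.941 = 2287
60–79: 7857 * 0.932 = 7323
End of period: [967, 3167, 2287, 7323]
[period 3]
Births: 3167 * 0.398 = 1260
20–39: 967 * 0.953 = 922
40–59: 3167 * 0.941 = 2980
60–79: 2287 * 0.932 = 2131
End of period: [1260, 922, 2980, 2131]

922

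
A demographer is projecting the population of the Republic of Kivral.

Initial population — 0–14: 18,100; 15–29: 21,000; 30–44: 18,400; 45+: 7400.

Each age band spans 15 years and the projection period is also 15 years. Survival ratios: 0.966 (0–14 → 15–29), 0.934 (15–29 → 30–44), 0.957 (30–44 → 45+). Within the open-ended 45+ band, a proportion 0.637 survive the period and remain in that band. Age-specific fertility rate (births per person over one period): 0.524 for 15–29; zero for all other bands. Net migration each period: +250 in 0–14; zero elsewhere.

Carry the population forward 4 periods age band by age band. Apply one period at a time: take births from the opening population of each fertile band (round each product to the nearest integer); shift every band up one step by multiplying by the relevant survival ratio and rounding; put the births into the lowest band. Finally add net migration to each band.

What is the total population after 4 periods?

— Period 1 —
Births: 21000 × 0.524 = 11004
15–29: 18100 × 0.966 = 17485
30–44: 21000 × 0.934 = 19614
45+: 18400 × 0.957 + 7400 × 0.637 = 17609 + 4714 = 22323
Net migration: 0–14 + 250 → 11254
End of period: [11254, 17485, 19614, 22323]
— Period 2 —
Births: 17485 × 0.524 = 9162
15–29: 11254 × 0.966 = 10871
30–44: 17485 × 0.934 = 16331
45+: 19614 × 0.957 + 22323 × 0.637 = 18771 + 14220 = 32991
Net migration: 0–14 + 250 → 9412
End of period: [9412, 10871, 16331, 32991]
— Period 3 —
Births: 10871 × 0.524 = 5696
15–29: 9412 × 0.966 = 9092
30–44: 10871 × 0.934 = 10154
45+: 16331 × 0.957 + 32991 × 0.637 = 15629 + 21015 = 36644
Net migration: 0–14 + 250 → 5946
End of period: [5946, 9092, 10154, 36644]
— Period 4 —
Births: 9092 × 0.524 = 4764
15–29: 5946 × 0.966 = 5744
30–44: 9092 × 0.934 = 8492
45+: 10154 × 0.957 + 36644 × 0.637 = 9717 + 23342 = 33059
Net migration: 0–14 + 250 → 5014
End of period: [5014, 5744, 8492, 33059]
Total after period 4: 5014 + 5744 + 8492 + 33059 = 52309

52309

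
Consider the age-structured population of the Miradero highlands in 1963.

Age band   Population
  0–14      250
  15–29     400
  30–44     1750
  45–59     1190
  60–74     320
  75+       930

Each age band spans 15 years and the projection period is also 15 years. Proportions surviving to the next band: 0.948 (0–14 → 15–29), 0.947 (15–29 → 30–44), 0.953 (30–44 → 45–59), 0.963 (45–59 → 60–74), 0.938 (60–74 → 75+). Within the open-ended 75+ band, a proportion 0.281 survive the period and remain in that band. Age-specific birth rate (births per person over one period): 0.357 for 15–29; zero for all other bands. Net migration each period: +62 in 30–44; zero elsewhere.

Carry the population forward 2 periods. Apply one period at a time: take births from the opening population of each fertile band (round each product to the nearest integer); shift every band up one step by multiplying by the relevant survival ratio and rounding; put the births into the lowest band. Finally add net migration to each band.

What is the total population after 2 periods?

Period 1:
Births: 400 × 0.357 = 143
15–29: 250 × 0.948 = 237
30–44: 400 × 0.947 = 379
45–59: 1750 × 0.953 = 1668
60–74: 1190 × 0.963 = 1146
75+: 320 × 0.938 + 930 × 0.281 = 300 + 261 = 561
Net migration: 30–44 + 62 → 441
Giving 143 / 237 / 441 / 1668 / 1146 / 561.
Period 2:
Births: 237 × 0.357 = 85
15–29: 143 × 0.948 = 136
30–44: 237 × 0.947 = 224
45–59: 441 × 0.953 = 420
60–74: 1668 × 0.963 = 1606
75+: 1146 × 0.938 + 561 × 0.281 = 1075 + 158 = 1233
Net migration: 30–44 + 62 → 286
Giving 85 / 136 / 286 / 420 / 1606 / 1233.
Total after period 2: 85 + 136 + 286 + 420 + 1606 + 1233 = 3766

3766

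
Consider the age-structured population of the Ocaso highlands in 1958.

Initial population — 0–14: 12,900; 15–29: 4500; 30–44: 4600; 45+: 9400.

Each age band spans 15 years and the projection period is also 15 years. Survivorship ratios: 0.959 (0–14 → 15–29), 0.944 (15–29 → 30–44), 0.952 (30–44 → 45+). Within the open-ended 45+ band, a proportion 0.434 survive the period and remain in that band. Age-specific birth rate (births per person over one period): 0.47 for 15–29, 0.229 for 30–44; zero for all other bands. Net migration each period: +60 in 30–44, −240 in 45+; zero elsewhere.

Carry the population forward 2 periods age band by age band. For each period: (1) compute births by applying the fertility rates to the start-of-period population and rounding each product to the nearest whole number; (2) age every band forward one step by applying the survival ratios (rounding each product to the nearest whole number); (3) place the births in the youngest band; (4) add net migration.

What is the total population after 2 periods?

29005

Period 1:
Births: 4500 * 0.47 = 2115  |  4600 * 0.229 = 1053 ⇒ total 3168
15–29: 12900 * 0.959 = 12371
30–44: 4500 * 0.944 = 4248
45+: 4600 * 0.952 + 9400 * 0.434 = 4379 + 4080 = 8459
Net migration: 30–44 + 60 → 4308; 45+ − 240 → 8219
End of period: [3168, 12371, 4308, 8219]
Period 2:
Births: 12371 * 0.47 = 5814  |  4308 * 0.229 = 987 ⇒ total 6801
15–29: 3168 * 0.959 = 3038
30–44: 12371 * 0.944 = 11678
45+: 4308 * 0.952 + 8219 * 0.434 = 4101 + 3567 = 7668
Net migration: 30–44 + 60 → 11738; 45+ − 240 → 7428
End of period: [6801, 3038, 11738, 7428]
Total after period 2: 6801 + 3038 + 11738 + 7428 = 29005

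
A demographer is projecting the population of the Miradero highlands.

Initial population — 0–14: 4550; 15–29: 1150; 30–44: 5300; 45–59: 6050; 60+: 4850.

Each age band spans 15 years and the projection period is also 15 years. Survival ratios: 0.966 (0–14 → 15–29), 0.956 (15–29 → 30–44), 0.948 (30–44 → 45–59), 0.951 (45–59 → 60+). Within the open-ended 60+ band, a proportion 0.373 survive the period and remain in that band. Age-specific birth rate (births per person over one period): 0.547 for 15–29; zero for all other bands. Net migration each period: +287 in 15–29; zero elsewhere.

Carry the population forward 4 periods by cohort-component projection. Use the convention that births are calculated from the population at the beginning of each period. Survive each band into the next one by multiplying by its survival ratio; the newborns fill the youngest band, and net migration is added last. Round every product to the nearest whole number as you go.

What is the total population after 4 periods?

After projecting period 1:
Births: 1150 × 0.547 = 629
15–29: 4550 × 0.966 = 4395
30–44: 1150 × 0.956 = 1099
45–59: 5300 × 0.948 = 5024
60+: 6050 × 0.951 + 4850 × 0.373 = 5754 + 1809 = 7563
Net migration: 15–29 + 287 → 4682
Giving 629 / 4682 / 1099 / 5024 / 7563.
After projecting period 2:
Births: 4682 × 0.547 = 2561
15–29: 629 × 0.966 = 608
30–44: 4682 × 0.956 = 4476
45–59: 1099 × 0.948 = 1042
60+: 5024 × 0.951 + 7563 × 0.373 = 4778 + 2821 = 7599
Net migration: 15–29 + 287 → 895
Giving 2561 / 895 / 4476 / 1042 / 7599.
After projecting period 3:
Births: 895 × 0.547 = 490
15–29: 2561 × 0.966 = 2474
30–44: 895 × 0.956 = 856
45–59: 4476 × 0.948 = 4243
60+: 1042 × 0.951 + 7599 × 0.373 = 991 + 2834 = 3825
Net migration: 15–29 + 287 → 2761
Giving 490 / 2761 / 856 / 4243 / 3825.
After projecting period 4:
Births: 2761 × 0.547 = 1510
15–29: 490 × 0.966 = 473
30–44: 2761 × 0.956 = 2640
45–59: 856 × 0.948 = 811
60+: 4243 × 0.951 + 3825 × 0.373 = 4035 + 1427 = 5462
Net migration: 15–29 + 287 → 760
Giving 1510 / 760 / 2640 / 811 / 5462.
Total after period 4: 1510 + 760 + 2640 + 811 + 5462 = 11183

11183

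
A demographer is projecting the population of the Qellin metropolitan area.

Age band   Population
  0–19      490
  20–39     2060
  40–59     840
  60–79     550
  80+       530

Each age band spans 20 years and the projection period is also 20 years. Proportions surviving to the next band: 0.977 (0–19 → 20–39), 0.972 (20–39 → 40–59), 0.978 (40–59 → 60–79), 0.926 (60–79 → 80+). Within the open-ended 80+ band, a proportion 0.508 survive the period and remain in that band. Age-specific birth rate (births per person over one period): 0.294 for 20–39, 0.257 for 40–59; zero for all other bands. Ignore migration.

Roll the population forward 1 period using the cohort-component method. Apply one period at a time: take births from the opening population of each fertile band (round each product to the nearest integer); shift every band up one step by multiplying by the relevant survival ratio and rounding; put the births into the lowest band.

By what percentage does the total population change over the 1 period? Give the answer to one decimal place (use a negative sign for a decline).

9.7

After projecting period 1:
Births: 2060 * 0.294 = 606  |  840 * 0.257 = 216 → total 822
20–39: 490 * 0.977 = 479
40–59: 2060 * 0.972 = 2002
60–79: 840 * 0.978 = 822
80+: 550 * 0.926 + 530 * 0.508 = 509 + 269 = 778
End of period: [822, 479, 2002, 822, 778]
Total: 4470 → 4903; change = 433; percentage change = 9.7%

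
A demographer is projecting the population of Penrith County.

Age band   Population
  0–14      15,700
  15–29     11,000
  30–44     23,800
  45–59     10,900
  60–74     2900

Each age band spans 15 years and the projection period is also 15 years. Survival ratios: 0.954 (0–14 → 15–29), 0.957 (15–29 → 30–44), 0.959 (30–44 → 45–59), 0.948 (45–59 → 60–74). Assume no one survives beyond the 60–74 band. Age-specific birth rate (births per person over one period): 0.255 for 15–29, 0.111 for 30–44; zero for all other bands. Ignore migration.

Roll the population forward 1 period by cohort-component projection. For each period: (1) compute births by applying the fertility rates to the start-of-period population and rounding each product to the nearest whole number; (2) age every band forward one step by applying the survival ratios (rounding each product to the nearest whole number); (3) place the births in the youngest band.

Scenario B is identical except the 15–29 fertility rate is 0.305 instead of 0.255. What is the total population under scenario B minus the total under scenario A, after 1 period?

550

— Period 1 —
Births: 11000 × 0.255 = 2805, 23800 × 0.111 = 2642 ⇒ total 5447
15–29: 15700 × 0.954 = 14978
30–44: 11000 × 0.957 = 10527
45–59: 23800 × 0.959 = 22824
60–74: 10900 × 0.948 = 10333
End of period: [5447, 14978, 10527, 22824, 10333]
Scenario A total after 1 period: 64109
Scenario B projection —
— Period 1 —
Births: 11000 × 0.305 = 3355, 23800 × 0.111 = 2642 ⇒ total 5997
15–29: 15700 × 0.954 = 14978
30–44: 11000 × 0.957 = 10527
45–59: 23800 × 0.959 = 22824
60–74: 10900 × 0.948 = 10333
End of period: [5997, 14978, 10527, 22824, 10333]
Scenario B total after 1 period: 64659
Difference B − A = 64659 − 64109 = 550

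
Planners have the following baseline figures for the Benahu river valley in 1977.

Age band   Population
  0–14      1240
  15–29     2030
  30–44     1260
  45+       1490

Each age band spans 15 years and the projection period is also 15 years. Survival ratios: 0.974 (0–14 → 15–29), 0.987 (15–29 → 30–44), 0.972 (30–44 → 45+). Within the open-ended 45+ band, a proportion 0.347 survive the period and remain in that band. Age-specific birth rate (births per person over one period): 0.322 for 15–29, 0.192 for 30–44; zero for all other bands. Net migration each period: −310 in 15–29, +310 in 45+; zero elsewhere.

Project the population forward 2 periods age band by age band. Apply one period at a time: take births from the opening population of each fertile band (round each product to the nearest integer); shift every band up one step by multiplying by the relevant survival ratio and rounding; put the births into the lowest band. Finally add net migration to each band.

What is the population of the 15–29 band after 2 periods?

(Groups numbered youngest = 1 to oldest = 4.)
[period 1]
Births: 2030 × 0.322 = 654 ; 1260 × 0.192 = 242 → 896
Group 2: 1240 × 0.974 = 1208
Group 3: 2030 × 0.987 = 2004
Group 4: 1260 × 0.972 + 1490 × 0.347 = 1225 + 517 = 1742
Net migration: Group 2 − 310 → 898; Group 4 + 310 → 2052
Giving 896 / 898 / 2004 / 2052.
[period 2]
Births: 898 × 0.322 = 289 ; 2004 × 0.192 = 385 → 674
Group 2: 896 × 0.974 = 873
Group 3: 898 × 0.987 = 886
Group 4: 2004 × 0.972 + 2052 × 0.347 = 1948 + 712 = 2660
Net migration: Group 2 − 310 → 563; Group 4 + 310 → 2970
Giving 674 / 563 / 886 / 2970.

563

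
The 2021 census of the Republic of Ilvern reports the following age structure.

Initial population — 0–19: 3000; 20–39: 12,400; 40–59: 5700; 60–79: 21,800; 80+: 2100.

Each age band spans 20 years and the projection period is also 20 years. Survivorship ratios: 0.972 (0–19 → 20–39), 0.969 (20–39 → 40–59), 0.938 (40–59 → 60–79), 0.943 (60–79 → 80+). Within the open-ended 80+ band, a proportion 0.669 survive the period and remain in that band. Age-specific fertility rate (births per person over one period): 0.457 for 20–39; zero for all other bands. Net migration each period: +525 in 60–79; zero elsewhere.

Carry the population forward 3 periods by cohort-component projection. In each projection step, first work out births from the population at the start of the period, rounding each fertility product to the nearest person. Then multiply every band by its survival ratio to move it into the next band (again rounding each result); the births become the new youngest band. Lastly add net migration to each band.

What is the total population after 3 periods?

Call the bands 1 to 5, youngest first.
Period 1.
Births: 12400 × 0.457 = 5667
Band 2: 3000 × 0.972 = 2916
Band 3: 12400 × 0.969 = 12016
Band 4: 5700 × 0.938 = 5347
Band 5: 21800 × 0.943 + 2100 × 0.669 = 20557 + 1405 = 21962
Net migration: Band 4 + 525 → 5872
End of period: [5667, 2916, 12016, 5872, 21962]
Period 2.
Births: 2916 × 0.457 = 1333
Band 2: 5667 × 0.972 = 5508
Band 3: 2916 × 0.969 = 2826
Band 4: 12016 × 0.938 = 11271
Band 5: 5872 × 0.943 + 21962 × 0.669 = 5537 + 14693 = 20230
Net migration: Band 4 + 525 → 11796
End of period: [1333, 5508, 2826, 11796, 20230]
Period 3.
Births: 5508 × 0.457 = 2517
Band 2: 1333 × 0.972 = 1296
Band 3: 5508 × 0.969 = 5337
Band 4: 2826 × 0.938 = 2651
Band 5: 11796 × 0.943 + 20230 × 0.669 = 11124 + 13534 = 24658
Net migration: Band 4 + 525 → 3176
End of period: [2517, 1296, 5337, 3176, 24658]
Total after period 3: 2517 + 1296 + 5337 + 3176 + 24658 = 36984

36984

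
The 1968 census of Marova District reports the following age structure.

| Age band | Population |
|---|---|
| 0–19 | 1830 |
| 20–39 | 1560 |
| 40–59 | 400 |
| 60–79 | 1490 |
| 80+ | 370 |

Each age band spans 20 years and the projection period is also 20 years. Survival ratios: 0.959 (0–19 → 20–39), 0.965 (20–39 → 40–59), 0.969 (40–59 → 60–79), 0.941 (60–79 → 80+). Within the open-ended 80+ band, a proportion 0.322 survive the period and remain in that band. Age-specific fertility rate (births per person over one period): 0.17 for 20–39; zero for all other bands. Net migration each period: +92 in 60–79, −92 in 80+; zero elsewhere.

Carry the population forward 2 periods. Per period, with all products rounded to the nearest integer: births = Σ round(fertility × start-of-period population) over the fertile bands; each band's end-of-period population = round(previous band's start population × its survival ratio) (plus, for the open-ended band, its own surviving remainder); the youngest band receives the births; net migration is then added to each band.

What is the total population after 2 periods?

4616

— Period 1 —
Births: 1560 × 0.17 = 265
20–39: 1830 × 0.959 = 1755
40–59: 1560 × 0.965 = 1505
60–79: 400 × 0.969 = 388
80+: 1490 × 0.941 + 370 × 0.322 = 1402 + 119 = 1521
Net migration: 60–79 + 92 → 480; 80+ − 92 → 1429
End of period: [265, 1755, 1505, 480, 1429]
— Period 2 —
Births: 1755 × 0.17 = 298
20–39: 265 × 0.959 = 254
40–59: 1755 × 0.965 = 1694
60–79: 1505 × 0.969 = 1458
80+: 480 × 0.941 + 1429 × 0.322 = 452 + 460 = 912
Net migration: 60–79 + 92 → 1550; 80+ − 92 → 820
End of period: [298, 254, 1694, 1550, 820]
Total after period 2: 298 + 254 + 1694 + 1550 + 820 = 4616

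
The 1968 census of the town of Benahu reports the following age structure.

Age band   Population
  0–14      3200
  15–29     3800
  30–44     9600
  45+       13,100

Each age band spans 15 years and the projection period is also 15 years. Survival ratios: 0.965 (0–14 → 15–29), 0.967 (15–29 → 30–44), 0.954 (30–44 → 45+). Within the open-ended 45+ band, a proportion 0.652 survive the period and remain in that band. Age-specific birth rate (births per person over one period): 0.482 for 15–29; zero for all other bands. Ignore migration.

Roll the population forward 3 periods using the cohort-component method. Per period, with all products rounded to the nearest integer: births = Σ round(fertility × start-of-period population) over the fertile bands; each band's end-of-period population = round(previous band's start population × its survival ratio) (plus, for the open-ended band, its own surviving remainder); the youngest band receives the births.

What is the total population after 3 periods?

Period 1.
Births: 3800 * 0.482 = 1832
15–29: 3200 * 0.965 = 3088
30–44: 3800 * 0.967 = 3675
45+: 9600 * 0.954 + 13100 * 0.652 = 9158 + 8541 = 17699
Population now: 0–14=1832, 15–29=3088, 30–44=3675, 45+=17699
Period 2.
Births: 3088 * 0.482 = 1488
15–29: 1832 * 0.965 = 1768
30–44: 3088 * 0.967 = 2986
45+: 3675 * 0.954 + 17699 * 0.652 = 3506 + 11540 = 15046
Population now: 0–14=1488, 15–29=1768, 30–44=2986, 45+=15046
Period 3.
Births: 1768 * 0.482 = 852
15–29: 1488 * 0.965 = 1436
30–44: 1768 * 0.967 = 1710
45+: 2986 * 0.954 + 15046 * 0.652 = 2849 + 9810 = 12659
Population now: 0–14=852, 15–29=1436, 30–44=1710, 45+=12659
Total after period 3: 852 + 1436 + 1710 + 12659 = 16657

16657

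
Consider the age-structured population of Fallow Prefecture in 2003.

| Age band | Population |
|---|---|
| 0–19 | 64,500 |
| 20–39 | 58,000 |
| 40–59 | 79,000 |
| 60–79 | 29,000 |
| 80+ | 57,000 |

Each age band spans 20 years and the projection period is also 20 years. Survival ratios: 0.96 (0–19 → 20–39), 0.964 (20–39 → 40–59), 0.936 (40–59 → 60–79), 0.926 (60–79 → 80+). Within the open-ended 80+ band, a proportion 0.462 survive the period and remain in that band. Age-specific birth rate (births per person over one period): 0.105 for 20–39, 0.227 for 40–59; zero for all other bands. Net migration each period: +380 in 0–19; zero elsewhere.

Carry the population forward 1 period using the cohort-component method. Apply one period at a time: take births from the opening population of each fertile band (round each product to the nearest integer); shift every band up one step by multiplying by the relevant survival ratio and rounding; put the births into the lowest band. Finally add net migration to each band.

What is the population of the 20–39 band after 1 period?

[period 1]
Births: 58000 * 0.105 = 6090, 79000 * 0.227 = 17933 ⇒ total 24023
20–39: 64500 * 0.96 = 61920
40–59: 58000 * 0.964 = 55912
60–79: 79000 * 0.936 = 73944
80+: 29000 * 0.926 + 57000 * 0.462 = 26854 + 26334 = 53188
Net migration: 0–19 + 380 → 24403
Giving 24403 / 61920 / 55912 / 73944 / 53188.

61920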